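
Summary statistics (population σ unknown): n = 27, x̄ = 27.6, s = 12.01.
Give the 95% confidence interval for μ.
(22.85, 32.35)

t-interval (σ unknown):
df = n - 1 = 26
t* = 2.056 for 95% confidence

Margin of error = t* · s/√n = 2.056 · 12.01/√27 = 4.75

CI: (22.85, 32.35)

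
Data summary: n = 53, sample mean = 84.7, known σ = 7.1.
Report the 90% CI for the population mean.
(83.10, 86.30)

z-interval (σ known):
z* = 1.645 for 90% confidence

Margin of error = z* · σ/√n = 1.645 · 7.1/√53 = 1.60

CI: (84.7 - 1.60, 84.7 + 1.60) = (83.10, 86.30)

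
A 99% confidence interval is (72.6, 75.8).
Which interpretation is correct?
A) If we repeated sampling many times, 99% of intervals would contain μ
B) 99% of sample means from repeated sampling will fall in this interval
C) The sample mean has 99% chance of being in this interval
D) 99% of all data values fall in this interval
A

A) Correct — this is the frequentist long-run coverage interpretation.
B) Wrong — coverage applies to intervals containing μ, not to future x̄ values.
C) Wrong — x̄ is observed and sits in the interval by construction.
D) Wrong — a CI is about the parameter μ, not individual data values.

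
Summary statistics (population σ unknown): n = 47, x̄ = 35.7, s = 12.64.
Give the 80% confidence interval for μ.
(33.30, 38.10)

t-interval (σ unknown):
df = n - 1 = 46
t* = 1.300 for 80% confidence

Margin of error = t* · s/√n = 1.300 · 12.64/√47 = 2.40

CI: (33.30, 38.10)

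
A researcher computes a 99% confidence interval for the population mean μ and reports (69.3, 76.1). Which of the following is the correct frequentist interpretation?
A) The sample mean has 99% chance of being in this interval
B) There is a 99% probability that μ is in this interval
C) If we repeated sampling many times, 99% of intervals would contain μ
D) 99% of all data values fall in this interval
C

A) Wrong — x̄ is observed and sits in the interval by construction.
B) Wrong — μ is fixed; the randomness lives in the interval, not in μ.
C) Correct — this is the frequentist long-run coverage interpretation.
D) Wrong — a CI is about the parameter μ, not individual data values.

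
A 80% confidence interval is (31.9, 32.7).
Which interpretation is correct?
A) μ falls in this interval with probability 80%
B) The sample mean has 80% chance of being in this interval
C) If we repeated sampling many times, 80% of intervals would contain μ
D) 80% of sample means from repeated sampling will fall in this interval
C

A) Wrong — μ is fixed; the randomness lives in the interval, not in μ.
B) Wrong — x̄ is observed and sits in the interval by construction.
C) Correct — this is the frequentist long-run coverage interpretation.
D) Wrong — coverage applies to intervals containing μ, not to future x̄ values.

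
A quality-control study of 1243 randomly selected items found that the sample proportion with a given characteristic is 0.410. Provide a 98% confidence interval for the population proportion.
(0.378, 0.442)

Proportion CI:
SE = √(p̂(1-p̂)/n) = √(0.410 · 0.590 / 1243) = 0.01395

z* = 2.326
Margin = z* · SE = 2.326 · 0.01395 = 0.0324

CI: 0.410 ± 0.0324 = (0.378, 0.442)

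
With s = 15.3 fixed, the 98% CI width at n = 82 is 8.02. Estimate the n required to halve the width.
n ≈ 328

CI width ∝ 1/√n
To reduce width by factor 2, need √n to grow by 2 → need 2² = 4 times as many samples.

Current: n = 82, width = 8.02
New: n = 328, width ≈ 3.95

Width reduced by factor of 8.02/3.95 = 2.03.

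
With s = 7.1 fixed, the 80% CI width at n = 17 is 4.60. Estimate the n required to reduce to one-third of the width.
n ≈ 153

CI width ∝ 1/√n
To reduce width by factor 3, need √n to grow by 3 → need 3² = 9 times as many samples.

Current: n = 17, width = 4.60
New: n = 153, width ≈ 1.48

Width reduced by factor of 4.60/1.48 = 3.11.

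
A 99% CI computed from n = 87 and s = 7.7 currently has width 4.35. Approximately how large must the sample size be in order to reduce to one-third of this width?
n ≈ 783

CI width ∝ 1/√n
To reduce width by factor 3, need √n to grow by 3 → need 3² = 9 times as many samples.

Current: n = 87, width = 4.35
New: n = 783, width ≈ 1.42

Width reduced by factor of 4.35/1.42 = 3.06.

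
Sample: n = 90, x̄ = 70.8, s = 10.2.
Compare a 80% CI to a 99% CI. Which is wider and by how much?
99% CI is wider by 2.88

df = 89
80% CI: t* = 1.291, (69.41, 72.19), width = 2 · t* · s/√n = 2.78
99% CI: t* = 2.632, (67.97, 73.63), width = 2 · t* · s/√n = 5.66

The 99% CI is wider by 5.66 - 2.78 = 2.88.
Higher confidence requires a wider interval.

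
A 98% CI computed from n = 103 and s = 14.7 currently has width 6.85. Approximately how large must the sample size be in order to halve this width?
n ≈ 412

CI width ∝ 1/√n
To reduce width by factor 2, need √n to grow by 2 → need 2² = 4 times as many samples.

Current: n = 103, width = 6.85
New: n = 412, width ≈ 3.38

Width reduced by factor of 6.85/3.38 = 2.03.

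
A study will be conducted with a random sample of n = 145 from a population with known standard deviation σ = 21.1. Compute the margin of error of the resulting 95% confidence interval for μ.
Margin of error = 3.43

Margin of error = z* · σ/√n
= 1.960 · 21.1/√145
= 1.960 · 21.1/12.0416
= 3.43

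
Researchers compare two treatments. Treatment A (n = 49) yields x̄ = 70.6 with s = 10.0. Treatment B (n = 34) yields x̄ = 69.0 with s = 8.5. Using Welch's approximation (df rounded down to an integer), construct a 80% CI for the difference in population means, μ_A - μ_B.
(-1.04, 4.24)

Difference: x̄₁ - x̄₂ = 1.60
SE = √(s₁²/n₁ + s₂²/n₂) = √(10.0²/49 + 8.5²/34) = 2.0410
df = 77.61 → 77 (Welch–Satterthwaite, rounded down)
t* = 1.293

CI: 1.60 ± 1.293 · 2.0410 = 1.60 ± 2.64 = (-1.04, 4.24)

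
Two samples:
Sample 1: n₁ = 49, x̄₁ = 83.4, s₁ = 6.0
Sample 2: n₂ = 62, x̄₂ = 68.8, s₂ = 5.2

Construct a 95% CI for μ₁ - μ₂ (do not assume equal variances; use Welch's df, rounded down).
(12.45, 16.75)

Difference: x̄₁ - x̄₂ = 14.60
SE = √(s₁²/n₁ + s₂²/n₂) = √(6.0²/49 + 5.2²/62) = 1.0820
df = 95.44 → 95 (Welch–Satterthwaite, rounded down)
t* = 1.985

CI: 14.60 ± 1.985 · 1.0820 = 14.60 ± 2.15 = (12.45, 16.75)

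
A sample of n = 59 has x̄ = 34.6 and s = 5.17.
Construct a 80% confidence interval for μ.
(33.73, 35.47)

t-interval (σ unknown):
df = n - 1 = 58
t* = 1.296 for 80% confidence

Margin of error = t* · s/√n = 1.296 · 5.17/√59 = 0.87

CI: (33.73, 35.47)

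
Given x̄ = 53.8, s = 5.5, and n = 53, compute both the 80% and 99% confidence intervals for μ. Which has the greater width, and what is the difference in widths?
99% CI is wider by 2.08

df = 52
80% CI: t* = 1.298, (52.82, 54.78), width = 2 · t* · s/√n = 1.96
99% CI: t* = 2.674, (51.78, 55.82), width = 2 · t* · s/√n = 4.04

The 99% CI is wider by 4.04 - 1.96 = 2.08.
Higher confidence requires a wider interval.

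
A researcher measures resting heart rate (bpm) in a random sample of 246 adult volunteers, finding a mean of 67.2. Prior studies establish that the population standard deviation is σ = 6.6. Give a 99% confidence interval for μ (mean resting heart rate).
(66.12, 68.28)

z-interval (σ known):
z* = 2.576 for 99% confidence

Margin of error = z* · σ/√n = 2.576 · 6.6/√246 = 1.08

CI: (67.2 - 1.08, 67.2 + 1.08) = (66.12, 68.28)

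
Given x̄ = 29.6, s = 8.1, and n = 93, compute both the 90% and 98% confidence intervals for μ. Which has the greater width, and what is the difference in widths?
98% CI is wider by 1.19

df = 92
90% CI: t* = 1.662, (28.20, 31.00), width = 2 · t* · s/√n = 2.79
98% CI: t* = 2.368, (27.61, 31.59), width = 2 · t* · s/√n = 3.98

The 98% CI is wider by 3.98 - 2.79 = 1.19.
Higher confidence requires a wider interval.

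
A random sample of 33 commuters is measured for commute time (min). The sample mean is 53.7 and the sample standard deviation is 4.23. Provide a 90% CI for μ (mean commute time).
(52.45, 54.95)

t-interval (σ unknown):
df = n - 1 = 32
t* = 1.694 for 90% confidence

Margin of error = t* · s/√n = 1.694 · 4.23/√33 = 1.25

CI: (52.45, 54.95)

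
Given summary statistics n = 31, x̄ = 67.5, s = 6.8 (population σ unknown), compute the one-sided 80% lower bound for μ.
μ ≥ 66.46

Lower bound (one-sided):
t* = 0.854 (one-sided for 80%)
Lower bound = x̄ - t* · s/√n = 67.5 - 0.854 · 6.8/√31 = 66.46

We are 80% confident that μ ≥ 66.46.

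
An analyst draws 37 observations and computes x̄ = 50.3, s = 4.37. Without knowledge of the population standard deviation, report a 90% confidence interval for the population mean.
(49.09, 51.51)

t-interval (σ unknown):
df = n - 1 = 36
t* = 1.688 for 90% confidence

Margin of error = t* · s/√n = 1.688 · 4.37/√37 = 1.21

CI: (49.09, 51.51)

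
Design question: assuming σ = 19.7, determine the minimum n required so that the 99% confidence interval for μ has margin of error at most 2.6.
n ≥ 381

For margin E ≤ 2.6:
n ≥ (z* · σ / E)²
n ≥ (2.576 · 19.7 / 2.6)²
n ≥ 380.96

Minimum n = 381 (rounding up)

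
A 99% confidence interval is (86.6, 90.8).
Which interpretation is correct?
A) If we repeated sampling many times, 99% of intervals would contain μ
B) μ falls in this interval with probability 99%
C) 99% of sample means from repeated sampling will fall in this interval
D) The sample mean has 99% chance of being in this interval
A

A) Correct — this is the frequentist long-run coverage interpretation.
B) Wrong — μ is fixed; the randomness lives in the interval, not in μ.
C) Wrong — coverage applies to intervals containing μ, not to future x̄ values.
D) Wrong — x̄ is observed and sits in the interval by construction.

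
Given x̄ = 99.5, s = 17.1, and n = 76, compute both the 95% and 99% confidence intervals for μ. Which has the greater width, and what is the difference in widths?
99% CI is wider by 2.56

df = 75
95% CI: t* = 1.992, (95.59, 103.41), width = 2 · t* · s/√n = 7.81
99% CI: t* = 2.643, (94.32, 104.68), width = 2 · t* · s/√n = 10.37

The 99% CI is wider by 10.37 - 7.81 = 2.56.
Higher confidence requires a wider interval.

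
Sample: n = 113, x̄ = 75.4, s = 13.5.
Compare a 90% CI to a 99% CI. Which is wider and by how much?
99% CI is wider by 2.44

df = 112
90% CI: t* = 1.659, (73.29, 77.51), width = 2 · t* · s/√n = 4.21
99% CI: t* = 2.620, (72.07, 78.73), width = 2 · t* · s/√n = 6.65

The 99% CI is wider by 6.65 - 4.21 = 2.44.
Higher confidence requires a wider interval.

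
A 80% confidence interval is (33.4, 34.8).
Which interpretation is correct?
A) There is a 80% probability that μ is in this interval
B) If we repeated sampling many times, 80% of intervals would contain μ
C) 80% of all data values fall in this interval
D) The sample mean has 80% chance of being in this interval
B

A) Wrong — μ is fixed; the randomness lives in the interval, not in μ.
B) Correct — this is the frequentist long-run coverage interpretation.
C) Wrong — a CI is about the parameter μ, not individual data values.
D) Wrong — x̄ is observed and sits in the interval by construction.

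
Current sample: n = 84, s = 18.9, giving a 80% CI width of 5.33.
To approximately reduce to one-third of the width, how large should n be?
n ≈ 756

CI width ∝ 1/√n
To reduce width by factor 3, need √n to grow by 3 → need 3² = 9 times as many samples.

Current: n = 84, width = 5.33
New: n = 756, width ≈ 1.76

Width reduced by factor of 5.33/1.76 = 3.03.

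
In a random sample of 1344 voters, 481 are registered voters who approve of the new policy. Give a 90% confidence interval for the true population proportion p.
(0.336, 0.379)

Proportion CI:
p̂ = 481/1344 = 0.35789
SE = √(p̂(1-p̂)/n) = √(0.35789 · 0.64211 / 1344) = 0.01308

z* = 1.645
Margin = z* · SE = 1.645 · 0.01308 = 0.0215

CI: 0.35789 ± 0.0215 = (0.336, 0.379)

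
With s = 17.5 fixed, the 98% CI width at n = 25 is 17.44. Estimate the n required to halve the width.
n ≈ 100

CI width ∝ 1/√n
To reduce width by factor 2, need √n to grow by 2 → need 2² = 4 times as many samples.

Current: n = 25, width = 17.44
New: n = 100, width ≈ 8.28

Width reduced by factor of 17.44/8.28 = 2.11.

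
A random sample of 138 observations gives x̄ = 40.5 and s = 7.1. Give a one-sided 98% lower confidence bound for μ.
μ ≥ 39.25

Lower bound (one-sided):
t* = 2.073 (one-sided for 98%)
Lower bound = x̄ - t* · s/√n = 40.5 - 2.073 · 7.1/√138 = 39.25

We are 98% confident that μ ≥ 39.25.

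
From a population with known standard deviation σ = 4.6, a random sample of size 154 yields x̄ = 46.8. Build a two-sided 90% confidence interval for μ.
(46.19, 47.41)

z-interval (σ known):
z* = 1.645 for 90% confidence

Margin of error = z* · σ/√n = 1.645 · 4.6/√154 = 0.61

CI: (46.8 - 0.61, 46.8 + 0.61) = (46.19, 47.41)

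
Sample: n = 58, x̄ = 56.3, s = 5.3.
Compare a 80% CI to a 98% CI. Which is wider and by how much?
98% CI is wider by 1.52

df = 57
80% CI: t* = 1.297, (55.40, 57.20), width = 2 · t* · s/√n = 1.81
98% CI: t* = 2.394, (54.63, 57.97), width = 2 · t* · s/√n = 3.33

The 98% CI is wider by 3.33 - 1.81 = 1.52.
Higher confidence requires a wider interval.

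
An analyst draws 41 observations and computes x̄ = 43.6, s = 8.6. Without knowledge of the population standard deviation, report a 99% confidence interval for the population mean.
(39.97, 47.23)

t-interval (σ unknown):
df = n - 1 = 40
t* = 2.704 for 99% confidence

Margin of error = t* · s/√n = 2.704 · 8.6/√41 = 3.63

CI: (39.97, 47.23)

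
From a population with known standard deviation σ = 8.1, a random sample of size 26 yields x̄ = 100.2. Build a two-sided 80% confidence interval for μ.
(98.16, 102.24)

z-interval (σ known):
z* = 1.282 for 80% confidence

Margin of error = z* · σ/√n = 1.282 · 8.1/√26 = 2.04

CI: (100.2 - 2.04, 100.2 + 2.04) = (98.16, 102.24)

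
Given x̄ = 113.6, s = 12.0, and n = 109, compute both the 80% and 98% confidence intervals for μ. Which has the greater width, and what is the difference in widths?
98% CI is wider by 2.47

df = 108
80% CI: t* = 1.289, (112.12, 115.08), width = 2 · t* · s/√n = 2.96
98% CI: t* = 2.361, (110.89, 116.31), width = 2 · t* · s/√n = 5.43

The 98% CI is wider by 5.43 - 2.96 = 2.47.
Higher confidence requires a wider interval.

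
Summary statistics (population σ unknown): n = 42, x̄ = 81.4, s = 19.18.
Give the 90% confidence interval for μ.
(76.42, 86.38)

t-interval (σ unknown):
df = n - 1 = 41
t* = 1.683 for 90% confidence

Margin of error = t* · s/√n = 1.683 · 19.18/√42 = 4.98

CI: (76.42, 86.38)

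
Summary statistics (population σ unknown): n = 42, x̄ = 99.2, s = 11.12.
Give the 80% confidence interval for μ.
(96.96, 101.44)

t-interval (σ unknown):
df = n - 1 = 41
t* = 1.303 for 80% confidence

Margin of error = t* · s/√n = 1.303 · 11.12/√42 = 2.24

CI: (96.96, 101.44)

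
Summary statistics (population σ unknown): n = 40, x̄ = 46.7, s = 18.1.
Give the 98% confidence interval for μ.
(39.76, 53.64)

t-interval (σ unknown):
df = n - 1 = 39
t* = 2.426 for 98% confidence

Margin of error = t* · s/√n = 2.426 · 18.1/√40 = 6.94

CI: (39.76, 53.64)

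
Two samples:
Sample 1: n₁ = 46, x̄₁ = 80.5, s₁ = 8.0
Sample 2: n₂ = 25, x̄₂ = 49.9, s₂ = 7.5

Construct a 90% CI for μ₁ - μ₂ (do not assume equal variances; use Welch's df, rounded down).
(27.40, 33.80)

Difference: x̄₁ - x̄₂ = 30.60
SE = √(s₁²/n₁ + s₂²/n₂) = √(8.0²/46 + 7.5²/25) = 1.9082
df = 52.21 → 52 (Welch–Satterthwaite, rounded down)
t* = 1.675

CI: 30.60 ± 1.675 · 1.9082 = 30.60 ± 3.20 = (27.40, 33.80)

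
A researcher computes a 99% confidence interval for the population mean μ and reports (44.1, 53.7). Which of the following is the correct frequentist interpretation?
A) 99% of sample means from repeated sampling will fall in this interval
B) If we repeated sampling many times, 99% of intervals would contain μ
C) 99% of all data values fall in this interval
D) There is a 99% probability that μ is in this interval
B

A) Wrong — coverage applies to intervals containing μ, not to future x̄ values.
B) Correct — this is the frequentist long-run coverage interpretation.
C) Wrong — a CI is about the parameter μ, not individual data values.
D) Wrong — μ is fixed; the randomness lives in the interval, not in μ.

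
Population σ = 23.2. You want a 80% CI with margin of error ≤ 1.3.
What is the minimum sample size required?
n ≥ 524

For margin E ≤ 1.3:
n ≥ (z* · σ / E)²
n ≥ (1.282 · 23.2 / 1.3)²
n ≥ 523.44

Minimum n = 524 (rounding up)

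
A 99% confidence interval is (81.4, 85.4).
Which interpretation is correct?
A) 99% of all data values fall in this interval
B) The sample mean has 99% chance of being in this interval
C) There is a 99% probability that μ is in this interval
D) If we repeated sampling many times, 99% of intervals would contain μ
D

A) Wrong — a CI is about the parameter μ, not individual data values.
B) Wrong — x̄ is observed and sits in the interval by construction.
C) Wrong — μ is fixed; the randomness lives in the interval, not in μ.
D) Correct — this is the frequentist long-run coverage interpretation.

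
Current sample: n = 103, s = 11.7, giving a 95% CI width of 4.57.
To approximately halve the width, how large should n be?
n ≈ 412

CI width ∝ 1/√n
To reduce width by factor 2, need √n to grow by 2 → need 2² = 4 times as many samples.

Current: n = 103, width = 4.57
New: n = 412, width ≈ 2.27

Width reduced by factor of 4.57/2.27 = 2.01.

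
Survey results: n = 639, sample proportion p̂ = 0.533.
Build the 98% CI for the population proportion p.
(0.487, 0.579)

Proportion CI:
SE = √(p̂(1-p̂)/n) = √(0.533 · 0.467 / 639) = 0.01974

z* = 2.326
Margin = z* · SE = 2.326 · 0.01974 = 0.0459

CI: 0.533 ± 0.0459 = (0.487, 0.579)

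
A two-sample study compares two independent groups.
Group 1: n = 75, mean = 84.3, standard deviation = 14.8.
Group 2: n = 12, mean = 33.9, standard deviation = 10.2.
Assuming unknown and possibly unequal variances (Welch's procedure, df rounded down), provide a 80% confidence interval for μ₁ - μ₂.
(45.88, 54.92)

Difference: x̄₁ - x̄₂ = 50.40
SE = √(s₁²/n₁ + s₂²/n₂) = √(14.8²/75 + 10.2²/12) = 3.4045
df = 19.33 → 19 (Welch–Satterthwaite, rounded down)
t* = 1.328

CI: 50.40 ± 1.328 · 3.4045 = 50.40 ± 4.52 = (45.88, 54.92)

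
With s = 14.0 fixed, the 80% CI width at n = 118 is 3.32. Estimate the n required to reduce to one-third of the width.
n ≈ 1062

CI width ∝ 1/√n
To reduce width by factor 3, need √n to grow by 3 → need 3² = 9 times as many samples.

Current: n = 118, width = 3.32
New: n = 1062, width ≈ 1.10

Width reduced by factor of 3.32/1.10 = 3.02.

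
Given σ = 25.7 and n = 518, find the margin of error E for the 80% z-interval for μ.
Margin of error = 1.45

Margin of error = z* · σ/√n
= 1.282 · 25.7/√518
= 1.282 · 25.7/22.7596
= 1.45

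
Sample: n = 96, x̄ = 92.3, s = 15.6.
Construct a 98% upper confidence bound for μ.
μ ≤ 95.61

Upper bound (one-sided):
t* = 2.082 (one-sided for 98%)
Upper bound = x̄ + t* · s/√n = 92.3 + 2.082 · 15.6/√96 = 95.61

We are 98% confident that μ ≤ 95.61.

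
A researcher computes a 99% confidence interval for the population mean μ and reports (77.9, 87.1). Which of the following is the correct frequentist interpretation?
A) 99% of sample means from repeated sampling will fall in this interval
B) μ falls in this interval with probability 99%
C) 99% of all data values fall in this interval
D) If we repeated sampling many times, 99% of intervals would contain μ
D

A) Wrong — coverage applies to intervals containing μ, not to future x̄ values.
B) Wrong — μ is fixed; the randomness lives in the interval, not in μ.
C) Wrong — a CI is about the parameter μ, not individual data values.
D) Correct — this is the frequentist long-run coverage interpretation.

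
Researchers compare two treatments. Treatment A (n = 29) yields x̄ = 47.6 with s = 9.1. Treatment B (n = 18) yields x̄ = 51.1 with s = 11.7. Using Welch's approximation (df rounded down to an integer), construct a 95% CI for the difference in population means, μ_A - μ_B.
(-10.11, 3.11)

Difference: x̄₁ - x̄₂ = -3.50
SE = √(s₁²/n₁ + s₂²/n₂) = √(9.1²/29 + 11.7²/18) = 3.2343
df = 29.63 → 29 (Welch–Satterthwaite, rounded down)
t* = 2.045

CI: -3.50 ± 2.045 · 3.2343 = -3.50 ± 6.61 = (-10.11, 3.11)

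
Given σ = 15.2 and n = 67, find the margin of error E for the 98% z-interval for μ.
Margin of error = 4.32

Margin of error = z* · σ/√n
= 2.326 · 15.2/√67
= 2.326 · 15.2/8.1854
= 4.32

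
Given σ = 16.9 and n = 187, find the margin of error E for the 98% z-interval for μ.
Margin of error = 2.87

Margin of error = z* · σ/√n
= 2.326 · 16.9/√187
= 2.326 · 16.9/13.6748
= 2.87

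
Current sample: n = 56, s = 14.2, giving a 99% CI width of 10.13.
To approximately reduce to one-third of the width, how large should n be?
n ≈ 504

CI width ∝ 1/√n
To reduce width by factor 3, need √n to grow by 3 → need 3² = 9 times as many samples.

Current: n = 56, width = 10.13
New: n = 504, width ≈ 3.27

Width reduced by factor of 10.13/3.27 = 3.10.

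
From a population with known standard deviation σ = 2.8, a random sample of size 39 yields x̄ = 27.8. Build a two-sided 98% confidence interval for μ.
(26.76, 28.84)

z-interval (σ known):
z* = 2.326 for 98% confidence

Margin of error = z* · σ/√n = 2.326 · 2.8/√39 = 1.04

CI: (27.8 - 1.04, 27.8 + 1.04) = (26.76, 28.84)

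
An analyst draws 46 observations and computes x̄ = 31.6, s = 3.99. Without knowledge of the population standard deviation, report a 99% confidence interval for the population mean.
(30.02, 33.18)

t-interval (σ unknown):
df = n - 1 = 45
t* = 2.690 for 99% confidence

Margin of error = t* · s/√n = 2.690 · 3.99/√46 = 1.58

CI: (30.02, 33.18)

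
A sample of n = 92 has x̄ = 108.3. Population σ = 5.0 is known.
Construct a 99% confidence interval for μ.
(106.96, 109.64)

z-interval (σ known):
z* = 2.576 for 99% confidence

Margin of error = z* · σ/√n = 2.576 · 5.0/√92 = 1.34

CI: (108.3 - 1.34, 108.3 + 1.34) = (106.96, 109.64)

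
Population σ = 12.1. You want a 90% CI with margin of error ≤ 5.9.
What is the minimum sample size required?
n ≥ 12

For margin E ≤ 5.9:
n ≥ (z* · σ / E)²
n ≥ (1.645 · 12.1 / 5.9)²
n ≥ 11.38

Minimum n = 12 (rounding up)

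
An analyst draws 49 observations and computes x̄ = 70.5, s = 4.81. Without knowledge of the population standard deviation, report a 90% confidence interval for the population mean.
(69.35, 71.65)

t-interval (σ unknown):
df = n - 1 = 48
t* = 1.677 for 90% confidence

Margin of error = t* · s/√n = 1.677 · 4.81/√49 = 1.15

CI: (69.35, 71.65)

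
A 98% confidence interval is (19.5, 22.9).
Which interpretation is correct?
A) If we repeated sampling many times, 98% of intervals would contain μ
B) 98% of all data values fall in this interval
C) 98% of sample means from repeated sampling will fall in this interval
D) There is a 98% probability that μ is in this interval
A

A) Correct — this is the frequentist long-run coverage interpretation.
B) Wrong — a CI is about the parameter μ, not individual data values.
C) Wrong — coverage applies to intervals containing μ, not to future x̄ values.
D) Wrong — μ is fixed; the randomness lives in the interval, not in μ.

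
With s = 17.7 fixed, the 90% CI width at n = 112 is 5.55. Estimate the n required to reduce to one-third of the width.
n ≈ 1008

CI width ∝ 1/√n
To reduce width by factor 3, need √n to grow by 3 → need 3² = 9 times as many samples.

Current: n = 112, width = 5.55
New: n = 1008, width ≈ 1.84

Width reduced by factor of 5.55/1.84 = 3.02.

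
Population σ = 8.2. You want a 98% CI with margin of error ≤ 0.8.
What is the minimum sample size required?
n ≥ 569

For margin E ≤ 0.8:
n ≥ (z* · σ / E)²
n ≥ (2.326 · 8.2 / 0.8)²
n ≥ 568.42

Minimum n = 569 (rounding up)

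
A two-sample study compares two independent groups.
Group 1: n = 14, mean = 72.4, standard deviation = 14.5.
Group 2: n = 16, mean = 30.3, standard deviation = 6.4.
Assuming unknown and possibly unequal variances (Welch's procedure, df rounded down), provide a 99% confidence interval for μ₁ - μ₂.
(29.95, 54.25)

Difference: x̄₁ - x̄₂ = 42.10
SE = √(s₁²/n₁ + s₂²/n₂) = √(14.5²/14 + 6.4²/16) = 4.1926
df = 17.37 → 17 (Welch–Satterthwaite, rounded down)
t* = 2.898

CI: 42.10 ± 2.898 · 4.1926 = 42.10 ± 12.15 = (29.95, 54.25)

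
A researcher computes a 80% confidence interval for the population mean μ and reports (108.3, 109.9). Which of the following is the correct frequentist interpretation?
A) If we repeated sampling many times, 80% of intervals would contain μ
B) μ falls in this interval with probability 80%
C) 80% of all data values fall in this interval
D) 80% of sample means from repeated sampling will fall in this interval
A

A) Correct — this is the frequentist long-run coverage interpretation.
B) Wrong — μ is fixed; the randomness lives in the interval, not in μ.
C) Wrong — a CI is about the parameter μ, not individual data values.
D) Wrong — coverage applies to intervals containing μ, not to future x̄ values.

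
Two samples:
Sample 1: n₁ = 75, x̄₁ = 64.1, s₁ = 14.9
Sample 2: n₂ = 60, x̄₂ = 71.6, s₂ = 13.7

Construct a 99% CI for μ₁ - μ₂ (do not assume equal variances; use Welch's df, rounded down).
(-13.95, -1.05)

Difference: x̄₁ - x̄₂ = -7.50
SE = √(s₁²/n₁ + s₂²/n₂) = √(14.9²/75 + 13.7²/60) = 2.4674
df = 130.40 → 130 (Welch–Satterthwaite, rounded down)
t* = 2.614

CI: -7.50 ± 2.614 · 2.4674 = -7.50 ± 6.45 = (-13.95, -1.05)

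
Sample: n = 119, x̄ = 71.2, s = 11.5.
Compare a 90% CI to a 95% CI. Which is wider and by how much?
95% CI is wider by 0.67

df = 118
90% CI: t* = 1.658, (69.45, 72.95), width = 2 · t* · s/√n = 3.50
95% CI: t* = 1.980, (69.11, 73.29), width = 2 · t* · s/√n = 4.17

The 95% CI is wider by 4.17 - 3.50 = 0.67.
Higher confidence requires a wider interval.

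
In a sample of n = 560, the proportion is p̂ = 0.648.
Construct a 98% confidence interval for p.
(0.601, 0.695)

Proportion CI:
SE = √(p̂(1-p̂)/n) = √(0.648 · 0.352 / 560) = 0.02018

z* = 2.326
Margin = z* · SE = 2.326 · 0.02018 = 0.0469

CI: 0.648 ± 0.0469 = (0.601, 0.695)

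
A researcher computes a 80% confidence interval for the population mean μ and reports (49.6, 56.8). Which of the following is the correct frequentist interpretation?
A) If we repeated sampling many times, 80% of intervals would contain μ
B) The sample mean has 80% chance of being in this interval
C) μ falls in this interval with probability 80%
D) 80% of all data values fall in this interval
A

A) Correct — this is the frequentist long-run coverage interpretation.
B) Wrong — x̄ is observed and sits in the interval by construction.
C) Wrong — μ is fixed; the randomness lives in the interval, not in μ.
D) Wrong — a CI is about the parameter μ, not individual data values.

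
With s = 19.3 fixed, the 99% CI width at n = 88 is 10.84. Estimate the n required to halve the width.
n ≈ 352

CI width ∝ 1/√n
To reduce width by factor 2, need √n to grow by 2 → need 2² = 4 times as many samples.

Current: n = 88, width = 10.84
New: n = 352, width ≈ 5.33

Width reduced by factor of 10.84/5.33 = 2.03.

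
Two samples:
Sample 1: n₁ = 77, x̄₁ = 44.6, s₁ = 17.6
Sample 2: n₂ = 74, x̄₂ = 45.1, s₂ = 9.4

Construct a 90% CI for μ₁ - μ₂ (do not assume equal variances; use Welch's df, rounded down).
(-4.29, 3.29)

Difference: x̄₁ - x̄₂ = -0.50
SE = √(s₁²/n₁ + s₂²/n₂) = √(17.6²/77 + 9.4²/74) = 2.2841
df = 117.07 → 117 (Welch–Satterthwaite, rounded down)
t* = 1.658

CI: -0.50 ± 1.658 · 2.2841 = -0.50 ± 3.79 = (-4.29, 3.29)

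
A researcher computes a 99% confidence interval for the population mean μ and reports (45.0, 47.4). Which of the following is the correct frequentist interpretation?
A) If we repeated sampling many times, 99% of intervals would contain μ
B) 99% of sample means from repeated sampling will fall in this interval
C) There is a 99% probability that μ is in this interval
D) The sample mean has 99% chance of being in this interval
A

A) Correct — this is the frequentist long-run coverage interpretation.
B) Wrong — coverage applies to intervals containing μ, not to future x̄ values.
C) Wrong — μ is fixed; the randomness lives in the interval, not in μ.
D) Wrong — x̄ is observed and sits in the interval by construction.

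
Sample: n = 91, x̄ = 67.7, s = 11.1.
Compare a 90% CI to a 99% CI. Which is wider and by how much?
99% CI is wider by 2.26

df = 90
90% CI: t* = 1.662, (65.77, 69.63), width = 2 · t* · s/√n = 3.87
99% CI: t* = 2.632, (64.64, 70.76), width = 2 · t* · s/√n = 6.13

The 99% CI is wider by 6.13 - 3.87 = 2.26.
Higher confidence requires a wider interval.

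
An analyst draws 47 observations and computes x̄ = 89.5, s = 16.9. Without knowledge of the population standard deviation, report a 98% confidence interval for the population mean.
(83.56, 95.44)

t-interval (σ unknown):
df = n - 1 = 46
t* = 2.410 for 98% confidence

Margin of error = t* · s/√n = 2.410 · 16.9/√47 = 5.94

CI: (83.56, 95.44)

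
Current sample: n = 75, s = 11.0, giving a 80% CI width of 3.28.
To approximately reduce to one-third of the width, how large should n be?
n ≈ 675

CI width ∝ 1/√n
To reduce width by factor 3, need √n to grow by 3 → need 3² = 9 times as many samples.

Current: n = 75, width = 3.28
New: n = 675, width ≈ 1.09

Width reduced by factor of 3.28/1.09 = 3.01.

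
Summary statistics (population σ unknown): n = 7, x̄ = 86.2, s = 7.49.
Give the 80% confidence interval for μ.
(82.12, 90.28)

t-interval (σ unknown):
df = n - 1 = 6
t* = 1.440 for 80% confidence

Margin of error = t* · s/√n = 1.440 · 7.49/√7 = 4.08

CI: (82.12, 90.28)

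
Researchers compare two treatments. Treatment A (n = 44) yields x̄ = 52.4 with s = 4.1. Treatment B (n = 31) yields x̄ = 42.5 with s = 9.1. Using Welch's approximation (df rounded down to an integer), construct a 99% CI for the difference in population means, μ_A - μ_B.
(5.16, 14.64)

Difference: x̄₁ - x̄₂ = 9.90
SE = √(s₁²/n₁ + s₂²/n₂) = √(4.1²/44 + 9.1²/31) = 1.7474
df = 38.64 → 38 (Welch–Satterthwaite, rounded down)
t* = 2.712

CI: 9.90 ± 2.712 · 1.7474 = 9.90 ± 4.74 = (5.16, 14.64)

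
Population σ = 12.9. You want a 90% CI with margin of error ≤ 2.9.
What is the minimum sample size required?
n ≥ 54

For margin E ≤ 2.9:
n ≥ (z* · σ / E)²
n ≥ (1.645 · 12.9 / 2.9)²
n ≥ 53.54

Minimum n = 54 (rounding up)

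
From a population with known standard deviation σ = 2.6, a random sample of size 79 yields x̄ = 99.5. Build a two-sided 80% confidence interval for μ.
(99.12, 99.88)

z-interval (σ known):
z* = 1.282 for 80% confidence

Margin of error = z* · σ/√n = 1.282 · 2.6/√79 = 0.38

CI: (99.5 - 0.38, 99.5 + 0.38) = (99.12, 99.88)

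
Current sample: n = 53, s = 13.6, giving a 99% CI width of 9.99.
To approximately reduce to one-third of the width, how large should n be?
n ≈ 477

CI width ∝ 1/√n
To reduce width by factor 3, need √n to grow by 3 → need 3² = 9 times as many samples.

Current: n = 53, width = 9.99
New: n = 477, width ≈ 3.22

Width reduced by factor of 9.99/3.22 = 3.10.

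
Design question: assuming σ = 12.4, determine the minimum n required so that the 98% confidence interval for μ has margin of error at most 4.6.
n ≥ 40

For margin E ≤ 4.6:
n ≥ (z* · σ / E)²
n ≥ (2.326 · 12.4 / 4.6)²
n ≥ 39.31

Minimum n = 40 (rounding up)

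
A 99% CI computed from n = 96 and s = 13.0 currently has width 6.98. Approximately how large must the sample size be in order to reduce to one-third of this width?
n ≈ 864

CI width ∝ 1/√n
To reduce width by factor 3, need √n to grow by 3 → need 3² = 9 times as many samples.

Current: n = 96, width = 6.98
New: n = 864, width ≈ 2.28

Width reduced by factor of 6.98/2.28 = 3.06.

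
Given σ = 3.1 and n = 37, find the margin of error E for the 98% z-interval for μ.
Margin of error = 1.19

Margin of error = z* · σ/√n
= 2.326 · 3.1/√37
= 2.326 · 3.1/6.0828
= 1.19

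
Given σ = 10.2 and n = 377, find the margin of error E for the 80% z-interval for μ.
Margin of error = 0.67

Margin of error = z* · σ/√n
= 1.282 · 10.2/√377
= 1.282 · 10.2/19.4165
= 0.67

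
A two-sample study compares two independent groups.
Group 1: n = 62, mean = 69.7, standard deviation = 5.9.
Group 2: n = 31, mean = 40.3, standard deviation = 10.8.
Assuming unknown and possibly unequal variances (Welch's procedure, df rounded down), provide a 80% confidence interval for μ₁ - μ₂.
(26.69, 32.11)

Difference: x̄₁ - x̄₂ = 29.40
SE = √(s₁²/n₁ + s₂²/n₂) = √(5.9²/62 + 10.8²/31) = 2.0794
df = 39.19 → 39 (Welch–Satterthwaite, rounded down)
t* = 1.304

CI: 29.40 ± 1.304 · 2.0794 = 29.40 ± 2.71 = (26.69, 32.11)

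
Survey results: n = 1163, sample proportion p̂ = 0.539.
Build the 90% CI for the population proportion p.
(0.515, 0.563)

Proportion CI:
SE = √(p̂(1-p̂)/n) = √(0.539 · 0.461 / 1163) = 0.01462

z* = 1.645
Margin = z* · SE = 1.645 · 0.01462 = 0.0240

CI: 0.539 ± 0.0240 = (0.515, 0.563)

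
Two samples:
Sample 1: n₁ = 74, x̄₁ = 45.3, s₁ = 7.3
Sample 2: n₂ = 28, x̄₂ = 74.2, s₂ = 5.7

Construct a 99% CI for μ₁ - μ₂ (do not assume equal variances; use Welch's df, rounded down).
(-32.54, -25.26)

Difference: x̄₁ - x̄₂ = -28.90
SE = √(s₁²/n₁ + s₂²/n₂) = √(7.3²/74 + 5.7²/28) = 1.3713
df = 62.07 → 62 (Welch–Satterthwaite, rounded down)
t* = 2.657

CI: -28.90 ± 2.657 · 1.3713 = -28.90 ± 3.64 = (-32.54, -25.26)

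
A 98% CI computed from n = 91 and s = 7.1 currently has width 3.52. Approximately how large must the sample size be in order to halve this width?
n ≈ 364

CI width ∝ 1/√n
To reduce width by factor 2, need √n to grow by 2 → need 2² = 4 times as many samples.

Current: n = 91, width = 3.52
New: n = 364, width ≈ 1.74

Width reduced by factor of 3.52/1.74 = 2.02.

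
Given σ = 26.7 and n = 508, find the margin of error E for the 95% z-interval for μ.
Margin of error = 2.32

Margin of error = z* · σ/√n
= 1.960 · 26.7/√508
= 1.960 · 26.7/22.5389
= 2.32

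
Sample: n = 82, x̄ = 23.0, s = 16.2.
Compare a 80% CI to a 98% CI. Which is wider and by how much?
98% CI is wider by 3.87

df = 81
80% CI: t* = 1.292, (20.69, 25.31), width = 2 · t* · s/√n = 4.62
98% CI: t* = 2.373, (18.75, 27.25), width = 2 · t* · s/√n = 8.49

The 98% CI is wider by 8.49 - 4.62 = 3.87.
Higher confidence requires a wider interval.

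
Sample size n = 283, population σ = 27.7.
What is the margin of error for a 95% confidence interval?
Margin of error = 3.23

Margin of error = z* · σ/√n
= 1.960 · 27.7/√283
= 1.960 · 27.7/16.8226
= 3.23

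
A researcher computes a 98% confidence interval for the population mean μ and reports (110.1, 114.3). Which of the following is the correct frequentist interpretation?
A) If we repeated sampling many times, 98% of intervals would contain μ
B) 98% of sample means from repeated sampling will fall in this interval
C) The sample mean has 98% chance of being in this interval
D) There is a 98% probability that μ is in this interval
A

A) Correct — this is the frequentist long-run coverage interpretation.
B) Wrong — coverage applies to intervals containing μ, not to future x̄ values.
C) Wrong — x̄ is observed and sits in the interval by construction.
D) Wrong — μ is fixed; the randomness lives in the interval, not in μ.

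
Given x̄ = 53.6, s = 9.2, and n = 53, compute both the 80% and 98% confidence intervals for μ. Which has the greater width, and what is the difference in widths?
98% CI is wider by 2.79

df = 52
80% CI: t* = 1.298, (51.96, 55.24), width = 2 · t* · s/√n = 3.28
98% CI: t* = 2.400, (50.57, 56.63), width = 2 · t* · s/√n = 6.07

The 98% CI is wider by 6.07 - 3.28 = 2.79.
Higher confidence requires a wider interval.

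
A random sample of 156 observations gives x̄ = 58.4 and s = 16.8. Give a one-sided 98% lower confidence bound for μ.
μ ≥ 55.61

Lower bound (one-sided):
t* = 2.071 (one-sided for 98%)
Lower bound = x̄ - t* · s/√n = 58.4 - 2.071 · 16.8/√156 = 55.61

We are 98% confident that μ ≥ 55.61.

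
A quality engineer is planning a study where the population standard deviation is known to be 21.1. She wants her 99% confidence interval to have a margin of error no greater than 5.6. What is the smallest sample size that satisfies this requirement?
n ≥ 95

For margin E ≤ 5.6:
n ≥ (z* · σ / E)²
n ≥ (2.576 · 21.1 / 5.6)²
n ≥ 94.21

Minimum n = 95 (rounding up)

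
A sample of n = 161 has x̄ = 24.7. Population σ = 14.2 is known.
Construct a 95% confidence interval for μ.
(22.51, 26.89)

z-interval (σ known):
z* = 1.960 for 95% confidence

Margin of error = z* · σ/√n = 1.960 · 14.2/√161 = 2.19

CI: (24.7 - 2.19, 24.7 + 2.19) = (22.51, 26.89)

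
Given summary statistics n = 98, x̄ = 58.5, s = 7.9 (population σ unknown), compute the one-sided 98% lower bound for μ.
μ ≥ 56.84

Lower bound (one-sided):
t* = 2.082 (one-sided for 98%)
Lower bound = x̄ - t* · s/√n = 58.5 - 2.082 · 7.9/√98 = 56.84

We are 98% confident that μ ≥ 56.84.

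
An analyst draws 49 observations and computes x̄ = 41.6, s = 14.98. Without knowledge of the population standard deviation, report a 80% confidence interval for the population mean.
(38.82, 44.38)

t-interval (σ unknown):
df = n - 1 = 48
t* = 1.299 for 80% confidence

Margin of error = t* · s/√n = 1.299 · 14.98/√49 = 2.78

CI: (38.82, 44.38)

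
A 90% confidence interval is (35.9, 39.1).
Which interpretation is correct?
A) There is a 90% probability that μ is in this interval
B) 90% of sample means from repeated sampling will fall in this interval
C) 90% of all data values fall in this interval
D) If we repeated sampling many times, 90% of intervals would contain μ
D

A) Wrong — μ is fixed; the randomness lives in the interval, not in μ.
B) Wrong — coverage applies to intervals containing μ, not to future x̄ values.
C) Wrong — a CI is about the parameter μ, not individual data values.
D) Correct — this is the frequentist long-run coverage interpretation.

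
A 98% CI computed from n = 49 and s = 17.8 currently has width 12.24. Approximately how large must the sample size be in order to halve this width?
n ≈ 196

CI width ∝ 1/√n
To reduce width by factor 2, need √n to grow by 2 → need 2² = 4 times as many samples.

Current: n = 49, width = 12.24
New: n = 196, width ≈ 5.97

Width reduced by factor of 12.24/5.97 = 2.05.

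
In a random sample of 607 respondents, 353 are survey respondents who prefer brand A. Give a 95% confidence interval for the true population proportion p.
(0.542, 0.621)

Proportion CI:
p̂ = 353/607 = 0.58155
SE = √(p̂(1-p̂)/n) = √(0.58155 · 0.41845 / 607) = 0.02002

z* = 1.960
Margin = z* · SE = 1.960 · 0.02002 = 0.0392

CI: 0.58155 ± 0.0392 = (0.542, 0.621)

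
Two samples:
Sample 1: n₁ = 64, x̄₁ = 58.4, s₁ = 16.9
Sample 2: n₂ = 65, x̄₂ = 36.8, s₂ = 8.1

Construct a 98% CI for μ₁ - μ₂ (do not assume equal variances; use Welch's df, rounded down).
(16.06, 27.14)

Difference: x̄₁ - x̄₂ = 21.60
SE = √(s₁²/n₁ + s₂²/n₂) = √(16.9²/64 + 8.1²/65) = 2.3392
df = 90.18 → 90 (Welch–Satterthwaite, rounded down)
t* = 2.368

CI: 21.60 ± 2.368 · 2.3392 = 21.60 ± 5.54 = (16.06, 27.14)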